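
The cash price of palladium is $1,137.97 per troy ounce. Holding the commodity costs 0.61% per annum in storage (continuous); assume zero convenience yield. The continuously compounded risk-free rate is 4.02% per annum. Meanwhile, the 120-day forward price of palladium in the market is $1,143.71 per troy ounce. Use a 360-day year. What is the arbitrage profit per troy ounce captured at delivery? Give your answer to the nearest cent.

Fair forward: F* = S·e^(carry·T), with carry = (r + u) = 0.0402 + 0.0061 = 0.0463
F* = 1137.97 · e^(0.0463 × 120/360) = 1137.97 · e^0.01543333 = 1137.97 × 1.01555304 = $1155.6689
Market $1143.71 < fair $1155.6689: forward underpriced → reverse cash-and-carry (short spot, go long the forward).
At maturity, profit = |F_mkt − F*| = |1143.71 − 1155.6689| = $11.96 per troy ounce

$11.96 per troy ounce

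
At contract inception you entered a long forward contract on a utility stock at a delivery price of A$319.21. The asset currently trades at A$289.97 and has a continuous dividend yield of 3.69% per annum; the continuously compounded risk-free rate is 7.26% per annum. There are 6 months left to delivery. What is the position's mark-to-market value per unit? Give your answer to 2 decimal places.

-A$23.16

Current fair forward for the remaining 6 months: F = S·e^((r − q)·T), (r − q) = 0.0726 − 0.0369 = 0.0357
F = 289.97 · e^(0.0357 × 6/12) = 289.97 × 1.018010 = 295.1924
Value of long forward = (F − K)·e^(−rT) = (295.1924 − 319.21) · e^(−0.0726·6/12)
= -24.0176 × 0.964351 = -23.16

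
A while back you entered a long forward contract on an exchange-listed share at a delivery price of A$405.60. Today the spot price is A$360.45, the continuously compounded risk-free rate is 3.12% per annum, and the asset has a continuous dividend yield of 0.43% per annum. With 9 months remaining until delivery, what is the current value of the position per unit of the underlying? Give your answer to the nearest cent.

-A$36.93

Current fair forward for the remaining 9 months: F = S·e^((r − q)·T), (r − q) = 0.0312 − 0.0043 = 0.0269
F = 360.45 · e^(0.0269 × 9/12) = 360.45 × 1.020380 = 367.7960
Value of long forward = (F − K)·e^(−rT) = (367.7960 − 405.60) · e^(−0.0312·9/12)
= -37.8040 × 0.976872 = -36.93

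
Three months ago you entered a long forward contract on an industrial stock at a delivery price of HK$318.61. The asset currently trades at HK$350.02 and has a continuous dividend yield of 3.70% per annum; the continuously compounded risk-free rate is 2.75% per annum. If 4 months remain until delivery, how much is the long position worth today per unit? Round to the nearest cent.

Current fair forward for the remaining 4 months: F = S·e^((r − q)·T), (r − q) = 0.0275 − 0.0370 = -0.0095
F = 350.02 · e^(-0.0095 × 4/12) = 350.02 × 0.996838 = 348.9132
Value of long forward = (F − K)·e^(−rT) = (348.9132 − 318.61) · e^(−0.0275·4/12)
= 30.3032 × 0.990875 = 30.03

HK$30.03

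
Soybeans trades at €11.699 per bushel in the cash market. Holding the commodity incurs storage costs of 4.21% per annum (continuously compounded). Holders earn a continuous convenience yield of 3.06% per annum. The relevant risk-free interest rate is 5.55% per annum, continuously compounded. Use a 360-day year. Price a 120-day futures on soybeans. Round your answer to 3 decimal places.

Net carry = r + u − y = 0.0555 + 0.0421 − 0.0306 = 0.0670
F = S·e^((r+u−y)T) = 11.699 · e^(0.0670 × 120/360) = 11.699 · e^0.022333
= 11.699 × 1.022584 = €11.963 per bushel

€11.963 per bushel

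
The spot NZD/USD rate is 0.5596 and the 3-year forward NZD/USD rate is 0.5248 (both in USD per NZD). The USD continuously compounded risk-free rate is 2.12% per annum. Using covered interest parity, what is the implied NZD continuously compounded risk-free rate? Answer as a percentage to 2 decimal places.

F = S·e^((r_USD − r_NZD)T) ⇒ r_NZD = r_USD − ln(F/S)/T
ln(0.5248/0.5596) = -0.064205; /(3) = -0.021402
r_NZD = 0.0212 + 0.021402 = 0.042602
r_NZD = 4.26%

4.26%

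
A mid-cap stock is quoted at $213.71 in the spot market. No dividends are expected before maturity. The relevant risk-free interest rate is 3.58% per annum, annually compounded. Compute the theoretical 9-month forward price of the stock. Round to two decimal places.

F = S · (1+r)^T
= 213.71 × 1.026732
F = $219.42

$219.42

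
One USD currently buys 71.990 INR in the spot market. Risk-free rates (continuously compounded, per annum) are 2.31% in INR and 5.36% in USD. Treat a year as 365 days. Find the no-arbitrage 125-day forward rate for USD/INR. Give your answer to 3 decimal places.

71.242

F = S·e^((r_INR − r_USD)T) = 71.990 · e^((0.0231 − 0.0536) × 125/365)
= 71.990 · e^-0.010445 = 71.990 × 0.989609
F = 71.242 INR per USD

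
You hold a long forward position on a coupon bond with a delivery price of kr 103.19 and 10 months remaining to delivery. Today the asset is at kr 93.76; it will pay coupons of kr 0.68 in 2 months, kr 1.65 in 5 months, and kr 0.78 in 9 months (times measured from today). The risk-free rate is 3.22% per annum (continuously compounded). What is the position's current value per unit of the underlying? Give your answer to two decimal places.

PV(remaining coupons) I = 0.68·e^(−0.0322·2/12) + 1.65·e^(−0.0322·5/12) + 0.78·e^(−0.0322·9/12) = 3.0658
Current forward F = (S − I)·e^(rT) = (93.76 − 3.0658)·e^(0.0322·10/12) = 90.6942 × 1.027197 = 93.1608
Value (long) = (F − K)·e^(−rT) = (93.1608 − 103.19) × 0.973523 = -9.7637
Value = -kr 9.76

-kr 9.76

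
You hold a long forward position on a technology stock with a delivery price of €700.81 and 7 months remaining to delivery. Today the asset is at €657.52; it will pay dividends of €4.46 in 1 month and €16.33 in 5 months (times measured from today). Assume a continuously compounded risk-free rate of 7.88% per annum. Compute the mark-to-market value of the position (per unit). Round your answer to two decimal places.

PV(remaining dividends) I = 4.46·e^(−0.0788·1/12) + 16.33·e^(−0.0788·5/12) = 20.2333
Current forward F = (S − I)·e^(rT) = (657.52 − 20.2333)·e^(0.0788·7/12) = 637.2867 × 1.047040 = 667.2647
Value (long) = (F − K)·e^(−rT) = (667.2647 − 700.81) × 0.955074 = -32.0382
Value = -€32.04

-€32.04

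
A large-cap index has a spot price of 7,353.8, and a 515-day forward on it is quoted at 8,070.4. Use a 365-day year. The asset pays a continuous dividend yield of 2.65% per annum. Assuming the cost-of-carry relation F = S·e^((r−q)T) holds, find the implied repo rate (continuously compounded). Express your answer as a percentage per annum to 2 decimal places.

9.24%

From F = S·e^((r−q)T): (r − q) = ln(F/S)/T
ln(8070.4/7353.8) = ln(1.097446) = 0.092986
(r − q) = 0.092986 / (515/365) = 0.065903
r = ln(F/S)/T + q = 0.065903 + 0.0265 = 0.092403
r = 9.24%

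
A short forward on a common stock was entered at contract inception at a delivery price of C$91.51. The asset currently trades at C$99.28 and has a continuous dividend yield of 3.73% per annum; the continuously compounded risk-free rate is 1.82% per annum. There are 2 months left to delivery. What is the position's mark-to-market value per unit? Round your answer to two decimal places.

-C$7.43

Current fair forward for the remaining 2 months: F = S·e^((r − q)·T), (r − q) = 0.0182 − 0.0373 = -0.0191
F = 99.28 · e^(-0.0191 × 2/12) = 99.28 × 0.996822 = 98.9645
Value of long forward = (F − K)·e^(−rT) = (98.9645 − 91.51) · e^(−0.0182·2/12)
= 7.4545 × 0.996971 = 7.43
Short position value = −(long value) = -C$7.43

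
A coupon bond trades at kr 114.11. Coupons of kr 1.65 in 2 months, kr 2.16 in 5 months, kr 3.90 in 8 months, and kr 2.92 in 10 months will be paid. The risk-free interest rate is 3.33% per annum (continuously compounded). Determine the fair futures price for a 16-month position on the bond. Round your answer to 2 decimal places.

kr 108.39

PV(coupons) I = 1.65·e^(−0.0333·2/12) + 2.16·e^(−0.0333·5/12) + 3.90·e^(−0.0333·8/12) + 2.92·e^(−0.0333·10/12)
I = 1.6409 + 2.1302 + 3.8144 + 2.8401 = 10.4256
F = (S − I)·e^(rT) = (114.11 − 10.4256) · e^(0.0333·16/12)
= 103.6844 · e^0.044400 = 103.6844 × 1.045400 = kr 108.39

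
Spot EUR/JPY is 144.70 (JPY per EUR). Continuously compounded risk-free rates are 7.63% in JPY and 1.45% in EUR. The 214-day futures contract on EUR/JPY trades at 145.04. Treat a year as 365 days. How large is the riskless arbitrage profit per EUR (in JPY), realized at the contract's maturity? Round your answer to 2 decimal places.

5.00 per EUR (in JPY)

Fair futures: F* = S·e^(carry·T), with carry = (r_JPY − r_EUR) = 0.0763 − 0.0145 = 0.0618
F* = 144.70 · e^(0.0618 × 214/365) = 144.70 · e^0.036233 = 144.70 × 1.036897 = 150.0390
Market 145.04 < fair 150.0390: forward underpriced → reverse cash-and-carry (short spot, go long the forward).
At maturity, profit = |F_mkt − F*| = |145.04 − 150.0390| = 5.00 per EUR (in JPY)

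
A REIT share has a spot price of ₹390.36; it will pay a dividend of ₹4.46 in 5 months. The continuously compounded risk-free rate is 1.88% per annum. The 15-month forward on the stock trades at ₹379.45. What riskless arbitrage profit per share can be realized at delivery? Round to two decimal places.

₹15.66 per share

PV(dividends) I = 4.46·e^(−0.0188·5/12) = 4.4252
Fair forward F* = (S − I)·e^(rT) = (390.36 − 4.4252)·e^0.023500 = 385.9348 × 1.023778 = 395.1116
Market ₹379.45 < fair 395.1116: forward underpriced → reverse cash-and-carry (short the stock, invest proceeds at r, pay the dividends, go long the forward).
Profit at T = |F_mkt − F*| = |379.45 − 395.1116| = ₹15.66 per share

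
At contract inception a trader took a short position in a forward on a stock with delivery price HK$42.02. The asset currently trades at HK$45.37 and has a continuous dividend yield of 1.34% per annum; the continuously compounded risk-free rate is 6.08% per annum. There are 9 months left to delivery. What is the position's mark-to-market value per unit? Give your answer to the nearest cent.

Current fair forward for the remaining 9 months: F = S·e^((r − q)·T), (r − q) = 0.0608 − 0.0134 = 0.0474
F = 45.37 · e^(0.0474 × 9/12) = 45.37 × 1.036189 = 47.0119
Value of long forward = (F − K)·e^(−rT) = (47.0119 − 42.02) · e^(−0.0608·9/12)
= 4.9919 × 0.955424 = 4.77
Short position value = −(long value) = -HK$4.77

-HK$4.77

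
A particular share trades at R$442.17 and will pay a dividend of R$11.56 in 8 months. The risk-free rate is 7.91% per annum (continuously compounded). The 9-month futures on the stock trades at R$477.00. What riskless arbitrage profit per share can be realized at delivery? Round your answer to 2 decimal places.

R$19.44 per share

PV(dividends) I = 11.56·e^(−0.0791·8/12) = 10.9662
Fair futures F* = (S − I)·e^(rT) = (442.17 − 10.9662)·e^0.059325 = 431.2038 × 1.061120 = 457.5590
Market R$477.00 > fair 457.5590: forward overpriced → cash-and-carry (borrow at r, buy the stock and collect the dividends, short the forward).
Profit at T = |F_mkt − F*| = |477.00 − 457.5590| = R$19.44 per share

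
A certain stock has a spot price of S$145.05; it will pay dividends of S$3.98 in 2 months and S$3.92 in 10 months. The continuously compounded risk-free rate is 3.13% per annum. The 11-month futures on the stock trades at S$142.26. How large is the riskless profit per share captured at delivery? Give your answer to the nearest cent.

S$0.99 per share

PV(dividends) I = 3.98·e^(−0.0313·2/12) + 3.92·e^(−0.0313·10/12) = 7.7784
Fair futures F* = (S − I)·e^(rT) = (145.05 − 7.7784)·e^0.028692 = 137.2716 × 1.029108 = 141.2673
Market S$142.26 > fair 141.2673: forward overpriced → cash-and-carry (borrow at r, buy the stock and collect the dividends, short the forward).
Profit at T = |F_mkt − F*| = |142.26 − 141.2673| = S$0.99 per share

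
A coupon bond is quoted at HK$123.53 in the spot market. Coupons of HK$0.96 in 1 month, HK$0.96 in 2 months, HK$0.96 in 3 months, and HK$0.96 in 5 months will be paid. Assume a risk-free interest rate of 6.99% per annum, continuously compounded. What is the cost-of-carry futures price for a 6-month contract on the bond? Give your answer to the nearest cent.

PV(coupons) I = 0.96·e^(−0.0699·1/12) + 0.96·e^(−0.0699·2/12) + 0.96·e^(−0.0699·3/12) + 0.96·e^(−0.0699·5/12)
I = 0.9544 + 0.9489 + 0.9434 + 0.9324 = 3.7791
F = (S − I)·e^(rT) = (123.53 − 3.7791) · e^(0.0699·6/12)
= 119.7509 · e^0.034950 = 119.7509 × 1.035568 = HK$124.01

HK$124.01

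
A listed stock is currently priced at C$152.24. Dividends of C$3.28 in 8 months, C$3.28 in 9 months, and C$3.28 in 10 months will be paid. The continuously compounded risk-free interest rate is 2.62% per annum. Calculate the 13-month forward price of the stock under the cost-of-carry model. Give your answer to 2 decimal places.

PV(dividends) I = 3.28·e^(−0.0262·8/12) + 3.28·e^(−0.0262·9/12) + 3.28·e^(−0.0262·10/12)
I = 3.2232 + 3.2162 + 3.2092 = 9.6486
F = (S − I)·e^(rT) = (152.24 − 9.6486) · e^(0.0262·13/12)
= 142.5914 · e^0.028383 = 142.5914 × 1.028790 = C$146.70

C$146.70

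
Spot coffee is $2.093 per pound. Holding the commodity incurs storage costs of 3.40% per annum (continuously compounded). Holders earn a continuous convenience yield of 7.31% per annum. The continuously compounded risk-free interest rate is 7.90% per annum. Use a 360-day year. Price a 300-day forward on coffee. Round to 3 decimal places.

$2.164 per pound

Net carry = r + u − y = 0.0790 + 0.0340 − 0.0731 = 0.0399
F = S·e^((r+u−y)T) = 2.093 · e^(0.0399 × 300/360) = 2.093 · e^0.033250
= 2.093 × 1.033809 = $2.164 per pound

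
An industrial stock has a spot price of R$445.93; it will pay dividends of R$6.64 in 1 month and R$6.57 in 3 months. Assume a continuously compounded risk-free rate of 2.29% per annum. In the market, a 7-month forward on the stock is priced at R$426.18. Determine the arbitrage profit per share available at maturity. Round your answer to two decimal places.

R$12.41 per share

PV(dividends) I = 6.64·e^(−0.0229·1/12) + 6.57·e^(−0.0229·3/12) = 13.1598
Fair forward F* = (S − I)·e^(rT) = (445.93 − 13.1598)·e^0.013358 = 432.7702 × 1.013448 = 438.5901
Market R$426.18 < fair 438.5901: forward underpriced → reverse cash-and-carry (short the stock, invest proceeds at r, pay the dividends, go long the forward).
Profit at T = |F_mkt − F*| = |426.18 − 438.5901| = R$12.41 per share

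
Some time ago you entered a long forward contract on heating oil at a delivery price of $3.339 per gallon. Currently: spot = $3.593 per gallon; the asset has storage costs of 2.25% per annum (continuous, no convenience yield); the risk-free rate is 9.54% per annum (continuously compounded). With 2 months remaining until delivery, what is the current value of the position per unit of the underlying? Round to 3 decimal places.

$0.320 per gallon

Current fair forward for the remaining 2 months: F = S·e^((r + u)·T), (r + u) = 0.0954 + 0.0225 = 0.1179
F = 3.593 · e^(0.1179 × 2/12) = 3.593 × 1.019844 = 3.6643
Value of long forward = (F − K)·e^(−rT) = (3.6643 − 3.339) · e^(−0.0954·2/12)
= 0.3253 × 0.984226 = 0.320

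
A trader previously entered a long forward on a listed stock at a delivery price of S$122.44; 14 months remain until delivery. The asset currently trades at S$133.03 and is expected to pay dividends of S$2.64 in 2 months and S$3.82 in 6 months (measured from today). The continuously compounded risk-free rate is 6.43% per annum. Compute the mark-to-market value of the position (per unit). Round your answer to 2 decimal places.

PV(remaining dividends) I = 2.64·e^(−0.0643·2/12) + 3.82·e^(−0.0643·6/12) = 6.3110
Current forward F = (S − I)·e^(rT) = (133.03 − 6.3110)·e^(0.0643·14/12) = 126.7190 × 1.077902 = 136.5907
Value (long) = (F − K)·e^(−rT) = (136.5907 − 122.44) × 0.927728 = 13.1280
Value = S$13.13

S$13.13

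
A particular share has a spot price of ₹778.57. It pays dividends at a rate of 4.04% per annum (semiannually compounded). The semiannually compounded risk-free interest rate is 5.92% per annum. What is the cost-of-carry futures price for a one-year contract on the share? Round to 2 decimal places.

F = S · (1+r/2)^(2T) / (1+q/2)^(2T)
= 778.57 × 1.060076 / 1.040808 = 778.57 × 1.018513
F = ₹792.98

₹792.98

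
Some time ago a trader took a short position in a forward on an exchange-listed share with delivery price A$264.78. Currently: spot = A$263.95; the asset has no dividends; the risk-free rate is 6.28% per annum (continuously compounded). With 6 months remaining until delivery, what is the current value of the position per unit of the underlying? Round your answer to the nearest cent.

-A$7.35

Current fair forward for the remaining 6 months: F = S·e^(r·T), r = 0.0628
F = 263.95 · e^(0.0628 × 6/12) = 263.95 × 1.031898 = 272.3695
Value of long forward = (F − K)·e^(−rT) = (272.3695 − 264.78) · e^(−0.0628·6/12)
= 7.5895 × 0.969088 = 7.35
Short position value = −(long value) = -A$7.35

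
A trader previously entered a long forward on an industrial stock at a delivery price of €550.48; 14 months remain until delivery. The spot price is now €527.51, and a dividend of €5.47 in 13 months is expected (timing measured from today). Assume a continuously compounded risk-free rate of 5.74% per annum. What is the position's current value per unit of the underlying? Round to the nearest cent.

€7.55

PV(remaining dividends) I = 5.47·e^(−0.0574·13/12) = 5.1402
Current forward F = (S − I)·e^(rT) = (527.51 − 5.1402)·e^(0.0574·14/12) = 522.3698 × 1.069260 = 558.5491
Value (long) = (F − K)·e^(−rT) = (558.5491 − 550.48) × 0.935226 = 7.5464
Value = €7.55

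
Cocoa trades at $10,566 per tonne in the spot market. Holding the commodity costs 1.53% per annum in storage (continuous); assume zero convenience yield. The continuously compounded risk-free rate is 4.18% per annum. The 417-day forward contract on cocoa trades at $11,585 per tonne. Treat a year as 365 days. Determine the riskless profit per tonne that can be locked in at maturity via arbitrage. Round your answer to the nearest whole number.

$307 per tonne

Fair forward: F* = S·e^(carry·T), with carry = (r + u) = 0.0418 + 0.0153 = 0.0571
F* = 10566 · e^(0.0571 × 417/365) = 10566 · e^0.065235 = 10566 × 1.067410 = $11278.2541
Market $11585 > fair $11278.2541: forward overpriced → cash-and-carry (buy spot, short the forward).
At maturity, profit = |F_mkt − F*| = |11585 − 11278.2541| = $307 per tonne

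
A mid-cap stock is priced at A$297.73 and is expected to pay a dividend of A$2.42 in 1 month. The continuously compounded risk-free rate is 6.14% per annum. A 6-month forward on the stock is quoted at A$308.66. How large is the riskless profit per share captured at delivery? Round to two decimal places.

PV(dividends) I = 2.42·e^(−0.0614·1/12) = 2.4076
Fair forward F* = (S − I)·e^(rT) = (297.73 − 2.4076)·e^0.030700 = 295.3224 × 1.031176 = 304.5294
Market A$308.66 > fair 304.5294: forward overpriced → cash-and-carry (borrow at r, buy the stock and collect the dividends, short the forward).
Profit at T = |F_mkt − F*| = |308.66 − 304.5294| = A$4.13 per share

A$4.13 per share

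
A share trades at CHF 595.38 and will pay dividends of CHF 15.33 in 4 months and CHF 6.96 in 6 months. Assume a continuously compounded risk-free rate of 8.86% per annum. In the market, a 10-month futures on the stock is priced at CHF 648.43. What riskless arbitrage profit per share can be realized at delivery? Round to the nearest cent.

CHF 30.62 per share

PV(dividends) I = 15.33·e^(−0.0886·4/12) + 6.96·e^(−0.0886·6/12) = 21.5423
Fair futures F* = (S − I)·e^(rT) = (595.38 − 21.5423)·e^0.073833 = 573.8377 × 1.076627 = 617.8092
Market CHF 648.43 > fair 617.8092: forward overpriced → cash-and-carry (borrow at r, buy the stock and collect the dividends, short the forward).
Profit at T = |F_mkt − F*| = |648.43 − 617.8092| = CHF 30.62 per share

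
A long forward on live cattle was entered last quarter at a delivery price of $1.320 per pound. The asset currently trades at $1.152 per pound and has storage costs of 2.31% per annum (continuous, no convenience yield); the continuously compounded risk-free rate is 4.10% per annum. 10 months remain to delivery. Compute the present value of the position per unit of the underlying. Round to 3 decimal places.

-$0.101 per pound

Current fair forward for the remaining 10 months: F = S·e^((r + u)·T), (r + u) = 0.0410 + 0.0231 = 0.0641
F = 1.152 · e^(0.0641 × 10/12) = 1.152 × 1.054869 = 1.2152
Value of long forward = (F − K)·e^(−rT) = (1.2152 − 1.320) · e^(−0.0410·10/12)
= -0.1048 × 0.966410 = -0.101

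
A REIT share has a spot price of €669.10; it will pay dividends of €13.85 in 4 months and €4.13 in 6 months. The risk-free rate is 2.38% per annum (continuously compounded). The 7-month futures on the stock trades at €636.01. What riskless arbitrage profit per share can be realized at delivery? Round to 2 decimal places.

PV(dividends) I = 13.85·e^(−0.0238·4/12) + 4.13·e^(−0.0238·6/12) = 17.8217
Fair futures F* = (S − I)·e^(rT) = (669.10 − 17.8217)·e^0.013883 = 651.2783 × 1.013980 = 660.3832
Market €636.01 < fair 660.3832: forward underpriced → reverse cash-and-carry (short the stock, invest proceeds at r, pay the dividends, go long the forward).
Profit at T = |F_mkt − F*| = |636.01 − 660.3832| = €24.37 per share

€24.37 per share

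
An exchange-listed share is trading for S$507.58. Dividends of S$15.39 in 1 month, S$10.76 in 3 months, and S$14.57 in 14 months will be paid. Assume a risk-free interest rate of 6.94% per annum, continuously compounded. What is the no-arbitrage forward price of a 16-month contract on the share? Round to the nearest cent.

PV(dividends) I = 15.39·e^(−0.0694·1/12) + 10.76·e^(−0.0694·3/12) + 14.57·e^(−0.0694·14/12)
I = 15.3013 + 10.5749 + 13.4368 = 39.3130
F = (S − I)·e^(rT) = (507.58 − 39.3130) · e^(0.0694·16/12)
= 468.2670 · e^0.092533 = 468.2670 × 1.096949 = S$513.67

S$513.67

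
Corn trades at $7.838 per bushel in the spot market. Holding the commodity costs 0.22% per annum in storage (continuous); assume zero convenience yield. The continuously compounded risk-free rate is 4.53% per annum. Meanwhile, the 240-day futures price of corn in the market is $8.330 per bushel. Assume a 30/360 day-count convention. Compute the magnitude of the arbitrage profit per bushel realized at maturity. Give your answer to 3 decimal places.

Fair futures: F* = S·e^(carry·T), with carry = (r + u) = 0.0453 + 0.0022 = 0.0475
F* = 7.838 · e^(0.0475 × 240/360) = 7.838 · e^0.031667 = 7.838 × 1.032174 = $8.0902
Market $8.330 > fair $8.0902: forward overpriced → cash-and-carry (buy spot, short the forward).
At maturity, profit = |F_mkt − F*| = |8.330 − 8.0902| = $0.240 per bushel

$0.240 per bushel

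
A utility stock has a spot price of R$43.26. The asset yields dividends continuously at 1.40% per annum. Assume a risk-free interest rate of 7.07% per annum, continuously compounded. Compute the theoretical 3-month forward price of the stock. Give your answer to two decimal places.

R$43.88

F = S·e^((r − q)T) = 43.26 · e^((0.0707 − 0.0140) × 3/12)
= 43.26 · e^0.014175 = 43.26 × 1.014276
F = R$43.88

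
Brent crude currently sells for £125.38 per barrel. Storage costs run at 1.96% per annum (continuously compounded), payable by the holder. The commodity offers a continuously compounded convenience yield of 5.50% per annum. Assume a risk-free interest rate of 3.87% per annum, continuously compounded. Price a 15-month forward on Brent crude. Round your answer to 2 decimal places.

£125.90 per barrel

Net carry = r + u − y = 0.0387 + 0.0196 − 0.0550 = 0.0033
F = S·e^((r+u−y)T) = 125.38 · e^(0.0033 × 15/12) = 125.38 · e^0.004125
= 125.38 × 1.004134 = £125.90 per barrel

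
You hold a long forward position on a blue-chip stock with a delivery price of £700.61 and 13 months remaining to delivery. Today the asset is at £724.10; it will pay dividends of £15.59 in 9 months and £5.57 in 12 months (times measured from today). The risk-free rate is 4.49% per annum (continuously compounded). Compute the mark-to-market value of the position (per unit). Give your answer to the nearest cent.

£36.35

PV(remaining dividends) I = 15.59·e^(−0.0449·9/12) + 5.57·e^(−0.0449·12/12) = 20.3992
Current forward F = (S − I)·e^(rT) = (724.10 − 20.3992)·e^(0.0449·13/12) = 703.7008 × 1.049844 = 738.7761
Value (long) = (F − K)·e^(−rT) = (738.7761 − 700.61) × 0.952522 = 36.3540
Value = £36.35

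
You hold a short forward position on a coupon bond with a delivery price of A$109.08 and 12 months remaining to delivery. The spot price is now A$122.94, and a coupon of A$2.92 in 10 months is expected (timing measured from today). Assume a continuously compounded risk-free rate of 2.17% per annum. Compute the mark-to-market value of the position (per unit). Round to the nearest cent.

PV(remaining coupons) I = 2.92·e^(−0.0217·10/12) = 2.8677
Current forward F = (S − I)·e^(rT) = (122.94 − 2.8677)·e^(0.0217·12/12) = 120.0723 × 1.021937 = 122.7063
Value (long) = (F − K)·e^(−rT) = (122.7063 − 109.08) × 0.978534 = 13.3338
Short position value = −(long value) = -A$13.33

-A$13.33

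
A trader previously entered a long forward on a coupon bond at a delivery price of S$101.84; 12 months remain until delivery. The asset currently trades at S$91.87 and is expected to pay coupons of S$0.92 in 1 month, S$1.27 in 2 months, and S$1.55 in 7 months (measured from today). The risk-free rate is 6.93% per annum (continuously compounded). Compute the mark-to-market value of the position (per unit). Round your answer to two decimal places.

-S$6.81

PV(remaining coupons) I = 0.92·e^(−0.0693·1/12) + 1.27·e^(−0.0693·2/12) + 1.55·e^(−0.0693·7/12) = 3.6587
Current forward F = (S − I)·e^(rT) = (91.87 − 3.6587)·e^(0.0693·12/12) = 88.2113 × 1.071758 = 94.5412
Value (long) = (F − K)·e^(−rT) = (94.5412 − 101.84) × 0.933047 = -6.8101
Value = -S$6.81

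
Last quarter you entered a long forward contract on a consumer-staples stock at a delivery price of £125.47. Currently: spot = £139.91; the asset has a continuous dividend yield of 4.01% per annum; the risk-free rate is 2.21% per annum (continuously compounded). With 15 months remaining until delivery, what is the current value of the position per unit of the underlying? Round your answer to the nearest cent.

Current fair forward for the remaining 15 months: F = S·e^((r − q)·T), (r − q) = 0.0221 − 0.0401 = -0.0180
F = 139.91 · e^(-0.0180 × 15/12) = 139.91 × 0.977751 = 136.7971
Value of long forward = (F − K)·e^(−rT) = (136.7971 − 125.47) · e^(−0.0221·15/12)
= 11.3271 × 0.972753 = 11.02

£11.02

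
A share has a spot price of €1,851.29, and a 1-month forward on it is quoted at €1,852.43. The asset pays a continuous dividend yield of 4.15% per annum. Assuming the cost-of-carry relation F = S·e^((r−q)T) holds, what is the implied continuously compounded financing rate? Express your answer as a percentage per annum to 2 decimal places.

4.89%

From F = S·e^((r−q)T): (r − q) = ln(F/S)/T
ln(1852.43/1851.29) = ln(1.000616) = 0.000616
(r − q) = 0.000616 / (1/12) = 0.007392
r = ln(F/S)/T + q = 0.007392 + 0.0415 = 0.048892
r = 4.89%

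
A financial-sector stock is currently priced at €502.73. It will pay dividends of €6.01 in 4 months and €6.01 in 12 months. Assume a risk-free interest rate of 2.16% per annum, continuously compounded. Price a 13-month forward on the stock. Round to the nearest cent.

PV(dividends) I = 6.01·e^(−0.0216·4/12) + 6.01·e^(−0.0216·12/12)
I = 5.9669 + 5.8816 = 11.8485
F = (S − I)·e^(rT) = (502.73 − 11.8485) · e^(0.0216·13/12)
= 490.8815 · e^0.023400 = 490.8815 × 1.023676 = €502.50

€502.50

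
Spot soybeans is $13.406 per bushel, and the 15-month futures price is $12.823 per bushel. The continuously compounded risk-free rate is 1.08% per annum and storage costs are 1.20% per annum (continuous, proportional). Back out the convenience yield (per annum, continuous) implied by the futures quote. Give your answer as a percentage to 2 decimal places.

5.84%

F = S·e^((r+u−y)T) ⇒ (r+u−y) = ln(F/S)/T
ln(12.823/13.406) = -0.044462; /T ⇒ -0.035570
y = r + u − ln(F/S)/T = 0.0108 + 0.0120 + 0.035570 = 0.058370
y = 5.84%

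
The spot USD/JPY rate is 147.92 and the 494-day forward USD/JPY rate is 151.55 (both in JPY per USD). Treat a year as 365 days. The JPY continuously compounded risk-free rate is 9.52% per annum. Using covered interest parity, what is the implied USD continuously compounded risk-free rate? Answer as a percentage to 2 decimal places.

7.73%

F = S·e^((r_JPY − r_USD)T) ⇒ r_USD = r_JPY − ln(F/S)/T
ln(151.55/147.92) = 0.024244; /(494/365) = 0.017913
r_USD = 0.0952 − 0.017913 = 0.077287
r_USD = 7.73%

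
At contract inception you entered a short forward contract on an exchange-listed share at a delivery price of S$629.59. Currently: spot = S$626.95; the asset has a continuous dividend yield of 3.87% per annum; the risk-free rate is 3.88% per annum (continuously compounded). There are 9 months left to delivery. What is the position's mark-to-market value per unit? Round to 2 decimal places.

S$2.52

Current fair forward for the remaining 9 months: F = S·e^((r − q)·T), (r − q) = 0.0388 − 0.0387 = 0.0001
F = 626.95 · e^(0.0001 × 9/12) = 626.95 × 1.000075 = 626.9970
Value of long forward = (F − K)·e^(−rT) = (626.9970 − 629.59) · e^(−0.0388·9/12)
= -2.5930 × 0.971319 = -2.52
Short position value = −(long value) = S$2.52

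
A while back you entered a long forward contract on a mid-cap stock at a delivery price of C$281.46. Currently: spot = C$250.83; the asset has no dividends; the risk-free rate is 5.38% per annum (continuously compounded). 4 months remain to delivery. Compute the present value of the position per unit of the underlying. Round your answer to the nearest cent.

-C$25.63

Current fair forward for the remaining 4 months: F = S·e^(r·T), r = 0.0538
F = 250.83 · e^(0.0538 × 4/12) = 250.83 × 1.018095 = 255.3688
Value of long forward = (F − K)·e^(−rT) = (255.3688 − 281.46) · e^(−0.0538·4/12)
= -26.0912 × 0.982227 = -25.63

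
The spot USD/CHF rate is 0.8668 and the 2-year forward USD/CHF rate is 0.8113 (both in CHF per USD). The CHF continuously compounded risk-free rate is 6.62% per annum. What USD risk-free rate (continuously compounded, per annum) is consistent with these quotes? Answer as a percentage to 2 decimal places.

9.93%

F = S·e^((r_CHF − r_USD)T) ⇒ r_USD = r_CHF − ln(F/S)/T
ln(0.8113/0.8668) = -0.066170; /(2) = -0.033085
r_USD = 0.0662 + 0.033085 = 0.099285
r_USD = 9.93%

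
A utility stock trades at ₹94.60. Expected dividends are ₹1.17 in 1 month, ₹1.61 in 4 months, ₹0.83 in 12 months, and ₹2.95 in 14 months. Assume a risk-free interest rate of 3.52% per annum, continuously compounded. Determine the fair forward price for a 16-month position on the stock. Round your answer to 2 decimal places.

PV(dividends) I = 1.17·e^(−0.0352·1/12) + 1.61·e^(−0.0352·4/12) + 0.83·e^(−0.0352·12/12) + 2.95·e^(−0.0352·14/12)
I = 1.1666 + 1.5912 + 0.8013 + 2.8313 = 6.3904
F = (S − I)·e^(rT) = (94.60 − 6.3904) · e^(0.0352·16/12)
= 88.2096 · e^0.046933 = 88.2096 × 1.048052 = ₹92.45

₹92.45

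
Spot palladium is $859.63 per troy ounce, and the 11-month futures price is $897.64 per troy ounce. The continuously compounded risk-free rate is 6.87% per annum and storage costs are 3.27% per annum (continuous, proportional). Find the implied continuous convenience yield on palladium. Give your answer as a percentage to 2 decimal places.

F = S·e^((r+u−y)T) ⇒ (r+u−y) = ln(F/S)/T
ln(897.64/859.63) = 0.043267; /T ⇒ 0.047200
y = r + u − ln(F/S)/T = 0.0687 + 0.0327 − 0.047200 = 0.054200
y = 5.42%

5.42%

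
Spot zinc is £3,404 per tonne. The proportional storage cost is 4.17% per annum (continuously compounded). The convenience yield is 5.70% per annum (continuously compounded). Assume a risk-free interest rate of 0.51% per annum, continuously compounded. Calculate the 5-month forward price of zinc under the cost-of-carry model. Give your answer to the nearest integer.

Net carry = r + u − y = 0.0051 + 0.0417 − 0.0570 = -0.0102
F = S·e^((r+u−y)T) = 3404 · e^(-0.0102 × 5/12) = 3404 · e^-0.004250
= 3404 × 0.995759 = £3,390 per tonne

£3,390 per tonne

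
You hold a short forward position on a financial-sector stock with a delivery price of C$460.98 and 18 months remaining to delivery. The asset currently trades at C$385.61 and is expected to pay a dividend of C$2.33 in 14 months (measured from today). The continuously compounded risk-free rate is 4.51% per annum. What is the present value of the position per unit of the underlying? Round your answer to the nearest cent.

C$47.43

PV(remaining dividends) I = 2.33·e^(−0.0451·14/12) = 2.2106
Current forward F = (S − I)·e^(rT) = (385.61 − 2.2106)·e^(0.0451·18/12) = 383.3994 × 1.069991 = 410.2339
Value (long) = (F − K)·e^(−rT) = (410.2339 − 460.98) × 0.934588 = -47.4267
Short position value = −(long value) = C$47.43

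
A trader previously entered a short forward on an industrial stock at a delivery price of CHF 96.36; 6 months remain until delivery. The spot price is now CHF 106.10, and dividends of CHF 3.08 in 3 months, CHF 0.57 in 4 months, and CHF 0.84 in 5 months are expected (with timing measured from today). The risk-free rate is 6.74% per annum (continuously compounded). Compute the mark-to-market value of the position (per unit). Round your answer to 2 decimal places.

-CHF 8.53

PV(remaining dividends) I = 3.08·e^(−0.0674·3/12) + 0.57·e^(−0.0674·4/12) + 0.84·e^(−0.0674·5/12) = 4.4026
Current forward F = (S − I)·e^(rT) = (106.10 − 4.4026)·e^(0.0674·6/12) = 101.6974 × 1.034274 = 105.1830
Value (long) = (F − K)·e^(−rT) = (105.1830 − 96.36) × 0.966862 = 8.5306
Short position value = −(long value) = -CHF 8.53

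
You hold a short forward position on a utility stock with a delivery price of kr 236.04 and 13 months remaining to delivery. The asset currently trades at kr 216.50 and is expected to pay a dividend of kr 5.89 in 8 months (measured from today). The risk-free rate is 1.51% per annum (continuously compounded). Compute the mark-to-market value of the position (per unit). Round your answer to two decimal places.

PV(remaining dividends) I = 5.89·e^(−0.0151·8/12) = 5.8310
Current forward F = (S − I)·e^(rT) = (216.50 − 5.8310)·e^(0.0151·13/12) = 210.6690 × 1.016493 = 214.1436
Value (long) = (F − K)·e^(−rT) = (214.1436 − 236.04) × 0.983775 = -21.5411
Short position value = −(long value) = kr 21.54

kr 21.54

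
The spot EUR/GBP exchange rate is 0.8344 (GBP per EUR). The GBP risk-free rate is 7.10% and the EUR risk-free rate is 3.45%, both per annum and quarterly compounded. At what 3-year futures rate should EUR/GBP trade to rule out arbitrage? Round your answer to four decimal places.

0.9296

By covered interest parity, F = S · (1+r_GBP/4)^(4T) / (1+r_EUR/4)^(4T)
= 0.8344 × 1.235075 / 1.108554 = 0.8344 × 1.114132
F = 0.9296 GBP per EUR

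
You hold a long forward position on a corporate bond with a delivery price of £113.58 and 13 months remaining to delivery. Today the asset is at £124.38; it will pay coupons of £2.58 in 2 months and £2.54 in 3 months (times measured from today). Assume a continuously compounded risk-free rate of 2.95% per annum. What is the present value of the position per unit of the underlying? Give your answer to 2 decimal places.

PV(remaining coupons) I = 2.58·e^(−0.0295·2/12) + 2.54·e^(−0.0295·3/12) = 5.0887
Current forward F = (S − I)·e^(rT) = (124.38 − 5.0887)·e^(0.0295·13/12) = 119.2913 × 1.032474 = 123.1652
Value (long) = (F − K)·e^(−rT) = (123.1652 − 113.58) × 0.968547 = 9.2837
Value = £9.28

£9.28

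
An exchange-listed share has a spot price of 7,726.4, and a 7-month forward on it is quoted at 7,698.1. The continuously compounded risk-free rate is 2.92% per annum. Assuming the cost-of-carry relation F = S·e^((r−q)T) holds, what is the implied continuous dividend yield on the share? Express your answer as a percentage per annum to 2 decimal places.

From F = S·e^((r−q)T): (r − q) = ln(F/S)/T
ln(7698.1/7726.4) = ln(0.996337) = -0.003670
(r − q) = -0.003670 / (7/12) = -0.006291
q = r − ln(F/S)/T = 0.0292 + 0.006291 = 0.035491
q = 3.55%

3.55%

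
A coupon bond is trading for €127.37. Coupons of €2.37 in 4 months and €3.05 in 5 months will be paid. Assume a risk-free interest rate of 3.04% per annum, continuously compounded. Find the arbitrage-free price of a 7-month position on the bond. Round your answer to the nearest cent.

€124.20

PV(coupons) I = 2.37·e^(−0.0304·4/12) + 3.05·e^(−0.0304·5/12)
I = 2.3461 + 3.0116 = 5.3577
F = (S − I)·e^(rT) = (127.37 − 5.3577) · e^(0.0304·7/12)
= 122.0123 · e^0.017733 = 122.0123 × 1.017891 = €124.20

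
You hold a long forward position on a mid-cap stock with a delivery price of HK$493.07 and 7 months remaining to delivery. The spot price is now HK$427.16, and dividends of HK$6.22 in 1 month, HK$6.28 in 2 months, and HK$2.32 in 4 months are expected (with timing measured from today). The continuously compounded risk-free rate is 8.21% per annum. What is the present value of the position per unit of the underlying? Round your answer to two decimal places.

-HK$57.48

PV(remaining dividends) I = 6.22·e^(−0.0821·1/12) + 6.28·e^(−0.0821·2/12) + 2.32·e^(−0.0821·4/12) = 14.6296
Current forward F = (S − I)·e^(rT) = (427.16 − 14.6296)·e^(0.0821·7/12) = 412.5304 × 1.049057 = 432.7679
Value (long) = (F − K)·e^(−rT) = (432.7679 − 493.07) × 0.953237 = -57.4822
Value = -HK$57.48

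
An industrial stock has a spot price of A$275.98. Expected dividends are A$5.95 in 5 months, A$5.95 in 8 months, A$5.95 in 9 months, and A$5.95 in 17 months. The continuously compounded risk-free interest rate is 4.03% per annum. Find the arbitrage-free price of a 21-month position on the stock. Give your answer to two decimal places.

PV(dividends) I = 5.95·e^(−0.0403·5/12) + 5.95·e^(−0.0403·8/12) + 5.95·e^(−0.0403·9/12) + 5.95·e^(−0.0403·17/12)
I = 5.8509 + 5.7923 + 5.7729 + 5.6198 = 23.0359
F = (S − I)·e^(rT) = (275.98 − 23.0359) · e^(0.0403·21/12)
= 252.9441 · e^0.070525 = 252.9441 × 1.073071 = A$271.43

A$271.43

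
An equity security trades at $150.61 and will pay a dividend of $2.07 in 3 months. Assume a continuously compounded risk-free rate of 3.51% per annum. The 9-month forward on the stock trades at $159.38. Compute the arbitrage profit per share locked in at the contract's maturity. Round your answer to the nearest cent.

PV(dividends) I = 2.07·e^(−0.0351·3/12) = 2.0519
Fair forward F* = (S − I)·e^(rT) = (150.61 − 2.0519)·e^0.026325 = 148.5581 × 1.026675 = 152.5209
Market $159.38 > fair 152.5209: forward overpriced → cash-and-carry (borrow at r, buy the stock and collect the dividends, short the forward).
Profit at T = |F_mkt − F*| = |159.38 − 152.5209| = $6.86 per share

$6.86 per share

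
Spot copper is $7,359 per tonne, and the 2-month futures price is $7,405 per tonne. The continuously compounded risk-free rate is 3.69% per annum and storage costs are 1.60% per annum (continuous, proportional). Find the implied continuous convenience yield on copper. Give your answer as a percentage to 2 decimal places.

1.55%

F = S·e^((r+u−y)T) ⇒ (r+u−y) = ln(F/S)/T
ln(7405/7359) = 0.006231; /T ⇒ 0.037386
y = r + u − ln(F/S)/T = 0.0369 + 0.0160 − 0.037386 = 0.015514
y = 1.55%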